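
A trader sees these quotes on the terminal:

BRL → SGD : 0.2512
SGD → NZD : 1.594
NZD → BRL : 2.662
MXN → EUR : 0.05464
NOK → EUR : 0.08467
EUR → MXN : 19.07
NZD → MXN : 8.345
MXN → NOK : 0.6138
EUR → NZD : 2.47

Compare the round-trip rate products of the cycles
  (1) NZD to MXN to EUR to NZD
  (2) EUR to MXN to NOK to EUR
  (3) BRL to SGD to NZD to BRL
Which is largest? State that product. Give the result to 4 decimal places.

(1) 8.345 × 0.05464 × 2.47 = 1.12625
(2) 19.07 × 0.6138 × 0.08467 = 0.99108
(3) 0.2512 × 1.594 × 2.662 = 1.06590
Highest is cycle (1) at 1.1262 (>1, arbitrage).

1.1262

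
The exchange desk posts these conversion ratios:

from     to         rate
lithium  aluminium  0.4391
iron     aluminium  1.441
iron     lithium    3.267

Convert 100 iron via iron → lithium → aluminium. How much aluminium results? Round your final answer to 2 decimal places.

143.45

100 iron × 3.267 = 326.7 lithium
326.7 lithium × 0.4391 = 143.45397 aluminium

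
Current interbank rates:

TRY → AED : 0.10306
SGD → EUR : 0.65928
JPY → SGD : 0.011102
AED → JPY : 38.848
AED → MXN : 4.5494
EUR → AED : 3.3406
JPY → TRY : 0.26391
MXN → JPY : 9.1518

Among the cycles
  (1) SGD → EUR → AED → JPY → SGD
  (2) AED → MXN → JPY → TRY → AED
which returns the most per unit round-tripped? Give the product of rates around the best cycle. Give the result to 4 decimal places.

1.1324

(1) 0.65928 × 3.3406 × 38.848 × 0.011102 = 0.94987
(2) 4.5494 × 9.1518 × 0.26391 × 0.10306 = 1.13242
Highest is cycle (2) at 1.1324 (>1, arbitrage).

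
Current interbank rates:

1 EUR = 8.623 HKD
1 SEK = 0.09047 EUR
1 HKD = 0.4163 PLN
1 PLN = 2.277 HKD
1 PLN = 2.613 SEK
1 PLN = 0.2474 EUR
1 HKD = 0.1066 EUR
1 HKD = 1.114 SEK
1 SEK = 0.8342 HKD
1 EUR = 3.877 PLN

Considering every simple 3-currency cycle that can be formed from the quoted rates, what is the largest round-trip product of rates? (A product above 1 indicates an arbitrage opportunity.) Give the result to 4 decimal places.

EUR→PLN→HKD→EUR: 3.877 × 2.277 × 0.1066 = 0.94106
EUR→PLN→SEK→EUR: 3.877 × 2.613 × 0.09047 = 0.91652
PLN→SEK→HKD→PLN: 2.613 × 0.8342 × 0.4163 = 0.90744
EUR→HKD→PLN→EUR: 8.623 × 0.4163 × 0.2474 = 0.88811
EUR→HKD→SEK→EUR: 8.623 × 1.114 × 0.09047 = 0.86906
Maximum is EUR→PLN→HKD→EUR at 0.9411; no arbitrage — every cycle loses value.

0.9411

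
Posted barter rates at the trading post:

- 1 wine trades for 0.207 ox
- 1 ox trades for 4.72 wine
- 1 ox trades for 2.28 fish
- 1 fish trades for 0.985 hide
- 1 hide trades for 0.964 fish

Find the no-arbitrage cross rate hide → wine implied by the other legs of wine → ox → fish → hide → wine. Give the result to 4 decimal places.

2.1511

Known legs of the cycle: 0.207 × 2.28 × 0.985 = 0.4648806
For no arbitrage the full-cycle product must be 1, so the missing rate is 1 / 0.4648806 ≈ 2.151090.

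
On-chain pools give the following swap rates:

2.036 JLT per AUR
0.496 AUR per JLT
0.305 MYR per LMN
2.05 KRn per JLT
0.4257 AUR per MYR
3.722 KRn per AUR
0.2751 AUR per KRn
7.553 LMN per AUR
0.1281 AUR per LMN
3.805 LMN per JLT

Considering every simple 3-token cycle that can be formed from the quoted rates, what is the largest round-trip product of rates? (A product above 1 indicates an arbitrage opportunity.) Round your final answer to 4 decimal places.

KRn→AUR→JLT→KRn: 0.2751 × 2.036 × 2.05 = 1.14821
AUR→JLT→LMN→AUR: 2.036 × 3.805 × 0.1281 = 0.99239
MYR→AUR→LMN→MYR: 0.4257 × 7.553 × 0.305 = 0.98067
Maximum is KRn→AUR→JLT→KRn at 1.1482; arbitrage exists.

1.1482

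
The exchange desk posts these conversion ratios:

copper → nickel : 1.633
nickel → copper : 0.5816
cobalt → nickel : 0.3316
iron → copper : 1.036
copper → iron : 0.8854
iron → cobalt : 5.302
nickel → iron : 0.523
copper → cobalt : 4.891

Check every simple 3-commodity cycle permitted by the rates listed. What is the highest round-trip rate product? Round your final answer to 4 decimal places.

0.9433

nickel→copper→cobalt→nickel: 0.5816 × 4.891 × 0.3316 = 0.94327
nickel→iron→cobalt→nickel: 0.523 × 5.302 × 0.3316 = 0.91951
nickel→iron→copper→nickel: 0.523 × 1.036 × 1.633 = 0.88481
Maximum is nickel→copper→cobalt→nickel at 0.9433; no arbitrage — every cycle loses value.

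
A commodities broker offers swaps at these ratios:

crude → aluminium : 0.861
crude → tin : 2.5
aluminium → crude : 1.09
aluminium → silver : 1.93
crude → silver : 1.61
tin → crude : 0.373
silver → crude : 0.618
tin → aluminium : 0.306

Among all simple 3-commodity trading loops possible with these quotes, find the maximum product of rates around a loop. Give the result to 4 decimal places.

crude→aluminium→silver→crude: 0.861 × 1.93 × 0.618 = 1.02695
crude→tin→aluminium→crude: 2.5 × 0.306 × 1.09 = 0.83385
Maximum is crude→aluminium→silver→crude at 1.0269; arbitrage exists.

1.0269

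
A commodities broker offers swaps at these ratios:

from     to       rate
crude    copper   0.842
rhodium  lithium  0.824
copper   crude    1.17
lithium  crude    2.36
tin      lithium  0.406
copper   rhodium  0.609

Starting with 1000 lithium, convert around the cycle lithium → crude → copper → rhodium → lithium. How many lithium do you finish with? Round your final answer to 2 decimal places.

997.17

1000 lithium × 2.36 = 2360 crude
2360 crude × 0.842 = 1987.12 copper
1987.12 copper × 0.609 = 1210.15608 rhodium
1210.15608 rhodium × 0.824 = 997.16860992 lithium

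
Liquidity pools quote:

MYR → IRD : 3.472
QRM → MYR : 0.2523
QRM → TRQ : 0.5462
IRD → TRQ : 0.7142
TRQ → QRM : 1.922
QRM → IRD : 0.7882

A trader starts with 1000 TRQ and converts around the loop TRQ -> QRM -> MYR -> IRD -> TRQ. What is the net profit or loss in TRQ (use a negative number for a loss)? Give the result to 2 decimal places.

202.46

1000 TRQ × 1.922 = 1922 QRM
1922 QRM × 0.2523 = 484.9206 MYR
484.9206 MYR × 3.472 = 1683.6443232 IRD
1683.6443232 IRD × 0.7142 = 1202.45877562944 TRQ
Net change: 1202.45877562944 − 1000 = 202.45877562944 TRQ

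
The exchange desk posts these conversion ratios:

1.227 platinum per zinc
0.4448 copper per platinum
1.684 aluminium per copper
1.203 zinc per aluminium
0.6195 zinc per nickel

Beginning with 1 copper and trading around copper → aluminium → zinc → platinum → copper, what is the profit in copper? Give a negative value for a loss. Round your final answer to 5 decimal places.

1 copper × 1.684 = 1.684 aluminium
1.684 aluminium × 1.203 = 2.025852 zinc
2.025852 zinc × 1.227 = 2.485720404 platinum
2.485720404 platinum × 0.4448 = 1.1056484356992 copper
Net change: 1.1056484356992 − 1 = 0.1056484356992 copper

0.10565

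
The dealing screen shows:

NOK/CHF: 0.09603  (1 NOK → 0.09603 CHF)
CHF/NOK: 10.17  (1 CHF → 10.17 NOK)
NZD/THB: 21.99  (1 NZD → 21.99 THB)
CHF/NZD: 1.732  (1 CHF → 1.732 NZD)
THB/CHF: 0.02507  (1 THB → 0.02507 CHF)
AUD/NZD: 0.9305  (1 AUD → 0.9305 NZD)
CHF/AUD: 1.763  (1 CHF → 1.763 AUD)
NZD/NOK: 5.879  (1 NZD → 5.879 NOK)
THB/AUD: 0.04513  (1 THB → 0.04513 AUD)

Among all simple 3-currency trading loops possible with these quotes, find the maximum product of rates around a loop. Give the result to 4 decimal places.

0.9778

NOK→CHF→NZD→NOK: 0.09603 × 1.732 × 5.879 = 0.97782
NZD→THB→CHF→NZD: 21.99 × 0.02507 × 1.732 = 0.95483
NZD→THB→AUD→NZD: 21.99 × 0.04513 × 0.9305 = 0.92344
Maximum is NOK→CHF→NZD→NOK at 0.9778; no arbitrage — every cycle loses value.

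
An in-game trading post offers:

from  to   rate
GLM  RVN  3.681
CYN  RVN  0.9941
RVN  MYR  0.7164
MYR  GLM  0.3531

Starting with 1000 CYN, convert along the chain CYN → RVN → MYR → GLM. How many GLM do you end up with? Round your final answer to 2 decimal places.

1000 CYN × 0.9941 = 994.1 RVN
994.1 RVN × 0.7164 = 712.17324 MYR
712.17324 MYR × 0.3531 = 251.468371044 GLM

251.47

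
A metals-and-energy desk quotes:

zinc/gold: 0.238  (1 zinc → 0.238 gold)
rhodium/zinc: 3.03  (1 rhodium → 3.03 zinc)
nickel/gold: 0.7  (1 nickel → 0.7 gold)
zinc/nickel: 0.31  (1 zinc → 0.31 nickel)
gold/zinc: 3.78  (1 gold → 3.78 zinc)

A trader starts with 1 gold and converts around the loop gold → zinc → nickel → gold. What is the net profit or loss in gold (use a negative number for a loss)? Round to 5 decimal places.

1 gold × 3.78 = 3.78 zinc
3.78 zinc × 0.31 = 1.1718 nickel
1.1718 nickel × 0.7 = 0.82026 gold
Net change: 0.82026 − 1 = -0.17974 gold

-0.17974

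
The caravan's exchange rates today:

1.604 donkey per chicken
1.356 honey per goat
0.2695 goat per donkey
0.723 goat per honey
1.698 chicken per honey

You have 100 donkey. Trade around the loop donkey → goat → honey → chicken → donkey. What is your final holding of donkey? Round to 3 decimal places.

99.531

100 donkey × 0.2695 = 26.95 goat
26.95 goat × 1.356 = 36.5442 honey
36.5442 honey × 1.698 = 62.0520516 chicken
62.0520516 chicken × 1.604 = 99.5314907664 donkey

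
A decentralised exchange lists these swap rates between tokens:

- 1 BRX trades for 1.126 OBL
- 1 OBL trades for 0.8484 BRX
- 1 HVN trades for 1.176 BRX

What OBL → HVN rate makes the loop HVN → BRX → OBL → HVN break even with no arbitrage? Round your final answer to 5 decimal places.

Known legs of the cycle: 1.176 × 1.126 = 1.324176
For no arbitrage the full-cycle product must be 1, so the missing rate is 1 / 1.324176 ≈ 0.7551866.

0.75519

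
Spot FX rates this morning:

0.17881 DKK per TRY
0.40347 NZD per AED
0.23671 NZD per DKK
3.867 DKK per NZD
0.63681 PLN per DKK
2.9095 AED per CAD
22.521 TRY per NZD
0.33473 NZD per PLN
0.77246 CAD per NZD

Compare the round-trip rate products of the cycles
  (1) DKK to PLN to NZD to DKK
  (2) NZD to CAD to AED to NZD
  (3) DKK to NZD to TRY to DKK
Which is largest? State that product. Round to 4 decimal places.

0.9532

(1) 0.63681 × 0.33473 × 3.867 = 0.82429
(2) 0.77246 × 2.9095 × 0.40347 = 0.90679
(3) 0.23671 × 22.521 × 0.17881 = 0.95323
Highest is cycle (3) at 0.9532 (≤1, no arbitrage).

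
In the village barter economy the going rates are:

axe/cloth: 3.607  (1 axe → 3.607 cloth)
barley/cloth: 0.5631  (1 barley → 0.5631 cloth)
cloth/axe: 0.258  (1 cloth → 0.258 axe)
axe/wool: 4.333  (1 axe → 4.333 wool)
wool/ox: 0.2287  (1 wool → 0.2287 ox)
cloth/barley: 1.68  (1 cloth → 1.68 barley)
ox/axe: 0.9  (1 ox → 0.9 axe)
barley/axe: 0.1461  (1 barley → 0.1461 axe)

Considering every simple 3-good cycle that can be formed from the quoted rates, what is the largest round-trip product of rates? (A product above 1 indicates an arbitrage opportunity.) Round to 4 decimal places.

wool→ox→axe→wool: 0.2287 × 0.9 × 4.333 = 0.89186
barley→axe→cloth→barley: 0.1461 × 3.607 × 1.68 = 0.88533
Maximum is wool→ox→axe→wool at 0.8919; no arbitrage — every cycle loses value.

0.8919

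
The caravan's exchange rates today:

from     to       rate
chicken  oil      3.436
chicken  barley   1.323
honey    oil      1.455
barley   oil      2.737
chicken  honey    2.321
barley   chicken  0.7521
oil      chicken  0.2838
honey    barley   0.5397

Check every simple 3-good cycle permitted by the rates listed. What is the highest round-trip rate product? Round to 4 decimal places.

1.0277

chicken→barley→oil→chicken: 1.323 × 2.737 × 0.2838 = 1.02765
honey→oil→chicken→honey: 1.455 × 0.2838 × 2.321 = 0.95841
honey→barley→chicken→honey: 0.5397 × 0.7521 × 2.321 = 0.94211
Maximum is chicken→barley→oil→chicken at 1.0277; arbitrage exists.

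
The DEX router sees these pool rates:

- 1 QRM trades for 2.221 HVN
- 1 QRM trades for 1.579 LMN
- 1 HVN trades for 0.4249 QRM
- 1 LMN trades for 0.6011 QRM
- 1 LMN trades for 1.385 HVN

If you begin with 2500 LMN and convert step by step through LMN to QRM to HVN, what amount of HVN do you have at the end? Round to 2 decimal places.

3337.61

2500 LMN × 0.6011 = 1502.75 QRM
1502.75 QRM × 2.221 = 3337.60775 HVN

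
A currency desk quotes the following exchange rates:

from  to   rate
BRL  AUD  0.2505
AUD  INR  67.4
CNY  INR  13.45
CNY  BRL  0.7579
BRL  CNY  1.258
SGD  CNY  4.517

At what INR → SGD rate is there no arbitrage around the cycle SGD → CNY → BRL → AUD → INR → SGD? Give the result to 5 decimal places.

0.01730

Known legs of the cycle: 4.517 × 0.7579 × 0.2505 × 67.4 = 57.80023769091
For no arbitrage the full-cycle product must be 1, so the missing rate is 1 / 57.80023769091 ≈ 0.0173010.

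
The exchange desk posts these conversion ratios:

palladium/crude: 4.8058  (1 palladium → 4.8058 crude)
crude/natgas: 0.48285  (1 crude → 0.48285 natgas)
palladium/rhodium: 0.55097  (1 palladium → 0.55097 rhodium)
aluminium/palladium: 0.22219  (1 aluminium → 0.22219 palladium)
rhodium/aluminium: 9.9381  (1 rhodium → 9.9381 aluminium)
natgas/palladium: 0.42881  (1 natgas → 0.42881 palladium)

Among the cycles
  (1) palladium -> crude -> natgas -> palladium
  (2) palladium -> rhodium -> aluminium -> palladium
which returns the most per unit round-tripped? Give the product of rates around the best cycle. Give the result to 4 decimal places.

(1) 4.8058 × 0.48285 × 0.42881 = 0.99505
(2) 0.55097 × 9.9381 × 0.22219 = 1.21662
Highest is cycle (2) at 1.2166 (>1, arbitrage).

1.2166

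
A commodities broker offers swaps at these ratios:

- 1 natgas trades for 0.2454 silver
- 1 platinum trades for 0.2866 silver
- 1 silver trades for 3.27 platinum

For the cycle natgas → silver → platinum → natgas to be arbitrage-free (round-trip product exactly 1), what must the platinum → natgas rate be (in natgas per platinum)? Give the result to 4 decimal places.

Known legs of the cycle: 0.2454 × 3.27 = 0.802458
For no arbitrage the full-cycle product must be 1, so the missing rate is 1 / 0.802458 ≈ 1.246171.

1.2462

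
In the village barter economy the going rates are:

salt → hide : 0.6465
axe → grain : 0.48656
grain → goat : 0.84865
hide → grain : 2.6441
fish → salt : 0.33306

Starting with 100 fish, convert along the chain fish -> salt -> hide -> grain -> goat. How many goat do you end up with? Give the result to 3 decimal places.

100 fish × 0.33306 = 33.306 salt
33.306 salt × 0.6465 = 21.532329 hide
21.532329 hide × 2.6441 = 56.9336311089 grain
56.9336311089 grain × 0.84865 = 48.316726040567985 goat

48.317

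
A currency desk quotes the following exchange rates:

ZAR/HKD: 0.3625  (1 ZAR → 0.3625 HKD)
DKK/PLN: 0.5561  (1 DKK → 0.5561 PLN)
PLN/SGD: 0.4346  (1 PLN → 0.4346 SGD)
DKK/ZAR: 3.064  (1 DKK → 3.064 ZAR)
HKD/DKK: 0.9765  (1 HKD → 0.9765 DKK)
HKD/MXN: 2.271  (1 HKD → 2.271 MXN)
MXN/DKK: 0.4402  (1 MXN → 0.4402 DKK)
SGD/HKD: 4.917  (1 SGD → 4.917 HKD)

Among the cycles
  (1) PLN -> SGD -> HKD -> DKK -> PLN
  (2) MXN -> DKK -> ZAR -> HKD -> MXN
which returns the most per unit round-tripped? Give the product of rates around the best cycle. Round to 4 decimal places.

(1) 0.4346 × 4.917 × 0.9765 × 0.5561 = 1.16042
(2) 0.4402 × 3.064 × 0.3625 × 2.271 = 1.11036
Highest is cycle (1) at 1.1604 (>1, arbitrage).

1.1604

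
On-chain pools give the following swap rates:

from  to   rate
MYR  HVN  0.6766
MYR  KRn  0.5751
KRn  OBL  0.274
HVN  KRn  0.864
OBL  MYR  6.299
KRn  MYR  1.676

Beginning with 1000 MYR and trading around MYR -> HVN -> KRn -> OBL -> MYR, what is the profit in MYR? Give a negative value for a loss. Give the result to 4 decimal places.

1000 MYR × 0.6766 = 676.6 HVN
676.6 HVN × 0.864 = 584.5824 KRn
584.5824 KRn × 0.274 = 160.1755776 OBL
160.1755776 OBL × 6.299 = 1008.9459633024 MYR
Net change: 1008.9459633024 − 1000 = 8.9459633024 MYR

8.9460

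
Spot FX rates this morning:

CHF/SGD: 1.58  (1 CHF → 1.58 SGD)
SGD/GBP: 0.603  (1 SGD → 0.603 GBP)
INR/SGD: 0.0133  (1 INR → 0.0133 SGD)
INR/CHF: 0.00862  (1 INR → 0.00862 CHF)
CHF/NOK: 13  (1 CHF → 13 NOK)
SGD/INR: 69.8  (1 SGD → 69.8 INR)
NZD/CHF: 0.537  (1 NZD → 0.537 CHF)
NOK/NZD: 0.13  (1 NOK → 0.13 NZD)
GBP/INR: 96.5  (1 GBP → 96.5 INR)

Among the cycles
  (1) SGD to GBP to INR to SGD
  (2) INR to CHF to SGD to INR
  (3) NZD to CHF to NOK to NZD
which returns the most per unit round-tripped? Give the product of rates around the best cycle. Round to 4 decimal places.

(1) 0.603 × 96.5 × 0.0133 = 0.77392
(2) 0.00862 × 1.58 × 69.8 = 0.95065
(3) 0.537 × 13 × 0.13 = 0.90753
Highest is cycle (2) at 0.9506 (≤1, no arbitrage).

0.9506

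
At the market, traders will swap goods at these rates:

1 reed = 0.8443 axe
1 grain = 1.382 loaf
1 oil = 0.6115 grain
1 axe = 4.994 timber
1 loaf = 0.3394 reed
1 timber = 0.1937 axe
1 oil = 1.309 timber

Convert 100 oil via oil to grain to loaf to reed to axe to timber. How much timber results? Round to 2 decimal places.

120.94

100 oil × 0.6115 = 61.15 grain
61.15 grain × 1.382 = 84.5093 loaf
84.5093 loaf × 0.3394 = 28.68245642 reed
28.68245642 reed × 0.8443 = 24.216597955406 axe
24.216597955406 axe × 4.994 = 120.937690189297564 timber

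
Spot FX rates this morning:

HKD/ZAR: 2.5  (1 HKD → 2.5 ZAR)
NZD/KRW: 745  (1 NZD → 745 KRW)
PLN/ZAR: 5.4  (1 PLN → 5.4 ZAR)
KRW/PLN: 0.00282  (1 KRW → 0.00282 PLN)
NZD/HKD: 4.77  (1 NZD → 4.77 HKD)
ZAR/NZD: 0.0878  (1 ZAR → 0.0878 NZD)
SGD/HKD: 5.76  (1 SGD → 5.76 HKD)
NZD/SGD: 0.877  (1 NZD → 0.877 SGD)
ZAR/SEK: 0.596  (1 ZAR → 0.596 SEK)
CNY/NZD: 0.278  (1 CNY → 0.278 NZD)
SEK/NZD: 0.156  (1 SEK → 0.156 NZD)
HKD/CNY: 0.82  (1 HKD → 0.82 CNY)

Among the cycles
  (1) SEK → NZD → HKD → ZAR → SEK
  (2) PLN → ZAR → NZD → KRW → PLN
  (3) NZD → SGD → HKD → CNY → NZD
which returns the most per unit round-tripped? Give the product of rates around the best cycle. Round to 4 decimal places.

1.1515

(1) 0.156 × 4.77 × 2.5 × 0.596 = 1.10874
(2) 5.4 × 0.0878 × 745 × 0.00282 = 0.99608
(3) 0.877 × 5.76 × 0.82 × 0.278 = 1.15154
Highest is cycle (3) at 1.1515 (>1, arbitrage).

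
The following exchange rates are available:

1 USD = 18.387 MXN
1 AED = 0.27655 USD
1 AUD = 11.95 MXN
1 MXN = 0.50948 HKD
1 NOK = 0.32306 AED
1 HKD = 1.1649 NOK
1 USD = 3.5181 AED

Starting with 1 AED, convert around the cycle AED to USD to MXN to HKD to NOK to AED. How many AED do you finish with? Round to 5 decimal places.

0.97495

1 AED × 0.27655 = 0.27655 USD
0.27655 USD × 18.387 = 5.08492485 MXN
5.08492485 MXN × 0.50948 = 2.590667512578 HKD
2.590667512578 HKD × 1.1649 = 3.0178685854021122 NOK
3.0178685854021122 NOK × 0.32306 = 0.974952625200006367332 AED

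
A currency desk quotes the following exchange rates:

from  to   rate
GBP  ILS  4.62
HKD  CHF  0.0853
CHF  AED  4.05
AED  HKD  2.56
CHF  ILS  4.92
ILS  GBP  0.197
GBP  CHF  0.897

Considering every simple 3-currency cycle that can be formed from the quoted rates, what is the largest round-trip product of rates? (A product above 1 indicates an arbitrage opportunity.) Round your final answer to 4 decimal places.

0.8844

CHF→AED→HKD→CHF: 4.05 × 2.56 × 0.0853 = 0.88439
GBP→CHF→ILS→GBP: 0.897 × 4.92 × 0.197 = 0.86941
Maximum is CHF→AED→HKD→CHF at 0.8844; no arbitrage — every cycle loses value.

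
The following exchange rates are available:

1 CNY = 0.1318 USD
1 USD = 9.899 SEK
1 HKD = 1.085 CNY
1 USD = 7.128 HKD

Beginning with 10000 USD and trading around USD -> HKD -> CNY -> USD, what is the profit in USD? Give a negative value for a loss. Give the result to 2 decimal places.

193.25

10000 USD × 7.128 = 71280 HKD
71280 HKD × 1.085 = 77338.8 CNY
77338.8 CNY × 0.1318 = 10193.25384 USD
Net change: 10193.25384 − 10000 = 193.25384 USD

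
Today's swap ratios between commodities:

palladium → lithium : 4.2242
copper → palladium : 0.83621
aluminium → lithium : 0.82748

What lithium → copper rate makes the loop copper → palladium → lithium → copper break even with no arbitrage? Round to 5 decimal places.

Known legs of the cycle: 0.83621 × 4.2242 = 3.532318282
For no arbitrage the full-cycle product must be 1, so the missing rate is 1 / 3.532318282 ≈ 0.2831002.

0.28310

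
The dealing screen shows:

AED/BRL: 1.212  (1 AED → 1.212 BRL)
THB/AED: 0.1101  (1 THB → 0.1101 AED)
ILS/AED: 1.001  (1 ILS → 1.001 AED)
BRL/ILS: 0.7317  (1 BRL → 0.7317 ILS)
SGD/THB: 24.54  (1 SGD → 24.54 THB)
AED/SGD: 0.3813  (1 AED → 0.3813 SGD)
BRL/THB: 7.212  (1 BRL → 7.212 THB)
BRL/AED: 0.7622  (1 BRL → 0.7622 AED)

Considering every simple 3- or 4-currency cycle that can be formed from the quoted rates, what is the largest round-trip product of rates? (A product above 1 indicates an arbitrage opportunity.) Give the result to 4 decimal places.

THB→AED→SGD→THB: 0.1101 × 0.3813 × 24.54 = 1.03022
BRL→THB→AED→BRL: 7.212 × 0.1101 × 1.212 = 0.96238
BRL→ILS→AED→BRL: 0.7317 × 1.001 × 1.212 = 0.88771
Maximum is THB→AED→SGD→THB at 1.0302; arbitrage exists.

1.0302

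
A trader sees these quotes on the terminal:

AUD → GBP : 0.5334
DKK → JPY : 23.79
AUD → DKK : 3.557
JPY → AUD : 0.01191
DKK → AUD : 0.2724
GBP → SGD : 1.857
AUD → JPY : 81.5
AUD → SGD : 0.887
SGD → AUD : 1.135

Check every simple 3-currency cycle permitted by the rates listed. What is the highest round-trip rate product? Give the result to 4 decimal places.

1.1242

AUD→GBP→SGD→AUD: 0.5334 × 1.857 × 1.135 = 1.12424
DKK→JPY→AUD→DKK: 23.79 × 0.01191 × 3.557 = 1.00784
Maximum is AUD→GBP→SGD→AUD at 1.1242; arbitrage exists.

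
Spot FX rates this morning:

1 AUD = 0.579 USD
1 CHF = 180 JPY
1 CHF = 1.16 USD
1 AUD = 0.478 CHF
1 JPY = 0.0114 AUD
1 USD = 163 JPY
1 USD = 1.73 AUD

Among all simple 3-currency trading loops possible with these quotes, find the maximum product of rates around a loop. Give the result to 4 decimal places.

1.0759

USD→JPY→AUD→USD: 163 × 0.0114 × 0.579 = 1.07590
CHF→JPY→AUD→CHF: 180 × 0.0114 × 0.478 = 0.98086
CHF→USD→AUD→CHF: 1.16 × 1.73 × 0.478 = 0.95925
Maximum is USD→JPY→AUD→USD at 1.0759; arbitrage exists.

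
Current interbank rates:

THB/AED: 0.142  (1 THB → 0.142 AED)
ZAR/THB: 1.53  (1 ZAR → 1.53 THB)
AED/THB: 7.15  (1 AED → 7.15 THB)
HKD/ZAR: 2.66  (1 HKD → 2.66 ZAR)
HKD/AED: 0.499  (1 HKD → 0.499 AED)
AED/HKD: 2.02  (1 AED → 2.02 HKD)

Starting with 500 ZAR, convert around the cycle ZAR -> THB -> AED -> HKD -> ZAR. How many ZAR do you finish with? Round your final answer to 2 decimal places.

583.69

500 ZAR × 1.53 = 765 THB
765 THB × 0.142 = 108.63 AED
108.63 AED × 2.02 = 219.4326 HKD
219.4326 HKD × 2.66 = 583.690716 ZAR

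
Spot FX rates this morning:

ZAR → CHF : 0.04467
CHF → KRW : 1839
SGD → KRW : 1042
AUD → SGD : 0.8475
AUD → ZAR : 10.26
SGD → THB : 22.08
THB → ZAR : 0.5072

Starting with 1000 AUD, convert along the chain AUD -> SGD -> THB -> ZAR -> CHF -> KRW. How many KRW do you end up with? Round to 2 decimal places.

1000 AUD × 0.8475 = 847.5 SGD
847.5 SGD × 22.08 = 18712.8 THB
18712.8 THB × 0.5072 = 9491.13216 ZAR
9491.13216 ZAR × 0.04467 = 423.9688735872 CHF
423.9688735872 CHF × 1839 = 779678.7585268608 KRW

779678.76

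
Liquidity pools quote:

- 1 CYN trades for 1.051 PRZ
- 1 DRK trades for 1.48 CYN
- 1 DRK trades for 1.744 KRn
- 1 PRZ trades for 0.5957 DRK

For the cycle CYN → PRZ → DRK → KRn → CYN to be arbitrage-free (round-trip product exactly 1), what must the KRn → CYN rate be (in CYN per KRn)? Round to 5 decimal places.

0.91585

Known legs of the cycle: 1.051 × 0.5957 × 1.744 = 1.0918847408
For no arbitrage the full-cycle product must be 1, so the missing rate is 1 / 1.0918847408 ≈ 0.9158476.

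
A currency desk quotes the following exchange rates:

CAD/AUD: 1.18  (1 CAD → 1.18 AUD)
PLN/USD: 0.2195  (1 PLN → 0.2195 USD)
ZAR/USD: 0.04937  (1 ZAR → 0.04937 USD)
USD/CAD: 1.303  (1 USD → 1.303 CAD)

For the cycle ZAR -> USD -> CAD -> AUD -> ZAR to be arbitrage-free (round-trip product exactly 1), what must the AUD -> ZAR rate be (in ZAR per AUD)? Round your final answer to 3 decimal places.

13.174

Known legs of the cycle: 0.04937 × 1.303 × 1.18 = 0.0759083498
For no arbitrage the full-cycle product must be 1, so the missing rate is 1 / 0.0759083498 ≈ 13.17378.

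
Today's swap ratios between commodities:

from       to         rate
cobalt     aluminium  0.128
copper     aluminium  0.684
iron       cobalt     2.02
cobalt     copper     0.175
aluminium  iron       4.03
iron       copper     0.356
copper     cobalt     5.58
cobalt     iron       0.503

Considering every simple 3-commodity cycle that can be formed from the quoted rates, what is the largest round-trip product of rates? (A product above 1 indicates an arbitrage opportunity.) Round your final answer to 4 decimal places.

1.0420

iron→cobalt→aluminium→iron: 2.02 × 0.128 × 4.03 = 1.04200
iron→copper→cobalt→iron: 0.356 × 5.58 × 0.503 = 0.99920
iron→copper→aluminium→iron: 0.356 × 0.684 × 4.03 = 0.98132
Maximum is iron→cobalt→aluminium→iron at 1.0420; arbitrage exists.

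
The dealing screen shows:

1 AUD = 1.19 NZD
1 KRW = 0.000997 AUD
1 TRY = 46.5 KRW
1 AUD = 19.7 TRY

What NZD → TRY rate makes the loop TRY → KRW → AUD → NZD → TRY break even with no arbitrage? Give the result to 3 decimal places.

Known legs of the cycle: 46.5 × 0.000997 × 1.19 = 0.055168995
For no arbitrage the full-cycle product must be 1, so the missing rate is 1 / 0.055168995 ≈ 18.12612.

18.126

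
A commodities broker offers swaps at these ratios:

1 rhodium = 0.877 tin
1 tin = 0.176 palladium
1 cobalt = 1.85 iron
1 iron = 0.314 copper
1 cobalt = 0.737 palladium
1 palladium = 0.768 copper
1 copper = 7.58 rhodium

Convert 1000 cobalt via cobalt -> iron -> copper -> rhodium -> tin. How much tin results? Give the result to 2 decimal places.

1000 cobalt × 1.85 = 1850 iron
1850 iron × 0.314 = 580.9 copper
580.9 copper × 7.58 = 4403.222 rhodium
4403.222 rhodium × 0.877 = 3861.625694 tin

3861.63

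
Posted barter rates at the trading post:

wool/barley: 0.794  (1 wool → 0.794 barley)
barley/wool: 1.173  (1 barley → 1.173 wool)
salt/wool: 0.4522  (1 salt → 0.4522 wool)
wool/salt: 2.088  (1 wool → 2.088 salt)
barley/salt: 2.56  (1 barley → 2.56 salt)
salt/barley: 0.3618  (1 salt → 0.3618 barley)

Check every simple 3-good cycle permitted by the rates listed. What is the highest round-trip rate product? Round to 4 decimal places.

0.9192

barley→salt→wool→barley: 2.56 × 0.4522 × 0.794 = 0.91916
barley→wool→salt→barley: 1.173 × 2.088 × 0.3618 = 0.88613
Maximum is barley→salt→wool→barley at 0.9192; no arbitrage — every cycle loses value.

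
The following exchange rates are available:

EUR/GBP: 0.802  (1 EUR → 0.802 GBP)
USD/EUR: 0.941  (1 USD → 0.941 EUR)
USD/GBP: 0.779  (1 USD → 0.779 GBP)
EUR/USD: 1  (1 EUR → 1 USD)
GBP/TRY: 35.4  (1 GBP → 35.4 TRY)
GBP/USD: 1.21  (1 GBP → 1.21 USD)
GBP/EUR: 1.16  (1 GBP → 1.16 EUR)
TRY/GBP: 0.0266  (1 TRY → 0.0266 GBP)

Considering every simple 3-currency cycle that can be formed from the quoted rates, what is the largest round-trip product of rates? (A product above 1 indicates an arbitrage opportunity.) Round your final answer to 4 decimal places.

USD→EUR→GBP→USD: 0.941 × 0.802 × 1.21 = 0.91317
USD→GBP→EUR→USD: 0.779 × 1.16 × 1 = 0.90364
Maximum is USD→EUR→GBP→USD at 0.9132; no arbitrage — every cycle loses value.

0.9132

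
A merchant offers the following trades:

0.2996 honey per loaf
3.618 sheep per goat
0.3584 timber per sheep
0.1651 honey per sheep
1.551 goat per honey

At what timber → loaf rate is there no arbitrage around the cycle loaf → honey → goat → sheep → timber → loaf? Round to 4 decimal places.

Known legs of the cycle: 0.2996 × 1.551 × 3.618 × 0.3584 = 0.60254594813952
For no arbitrage the full-cycle product must be 1, so the missing rate is 1 / 0.60254594813952 ≈ 1.659624.

1.6596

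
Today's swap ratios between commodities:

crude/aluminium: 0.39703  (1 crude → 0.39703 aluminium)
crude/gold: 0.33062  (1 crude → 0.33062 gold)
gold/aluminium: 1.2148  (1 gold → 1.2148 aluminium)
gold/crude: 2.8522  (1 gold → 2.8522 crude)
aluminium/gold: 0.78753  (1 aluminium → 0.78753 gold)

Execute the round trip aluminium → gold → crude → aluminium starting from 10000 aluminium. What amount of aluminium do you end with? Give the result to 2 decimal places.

10000 aluminium × 0.78753 = 7875.3 gold
7875.3 gold × 2.8522 = 22461.93066 crude
22461.93066 crude × 0.39703 = 8918.0603299398 aluminium

8918.06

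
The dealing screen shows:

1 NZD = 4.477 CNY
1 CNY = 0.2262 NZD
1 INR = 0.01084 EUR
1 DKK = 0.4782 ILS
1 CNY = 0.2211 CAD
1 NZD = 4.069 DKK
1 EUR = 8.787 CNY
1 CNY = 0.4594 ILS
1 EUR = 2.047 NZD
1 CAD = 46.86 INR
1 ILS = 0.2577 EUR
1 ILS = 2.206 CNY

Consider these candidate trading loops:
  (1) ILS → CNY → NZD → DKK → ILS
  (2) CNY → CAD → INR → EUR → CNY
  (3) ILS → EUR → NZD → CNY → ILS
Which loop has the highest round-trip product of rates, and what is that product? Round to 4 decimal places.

1.0850

(1) 2.206 × 0.2262 × 4.069 × 0.4782 = 0.97095
(2) 0.2211 × 46.86 × 0.01084 × 8.787 = 0.98687
(3) 0.2577 × 2.047 × 4.477 × 0.4594 = 1.08495
Highest is cycle (3) at 1.0850 (>1, arbitrage).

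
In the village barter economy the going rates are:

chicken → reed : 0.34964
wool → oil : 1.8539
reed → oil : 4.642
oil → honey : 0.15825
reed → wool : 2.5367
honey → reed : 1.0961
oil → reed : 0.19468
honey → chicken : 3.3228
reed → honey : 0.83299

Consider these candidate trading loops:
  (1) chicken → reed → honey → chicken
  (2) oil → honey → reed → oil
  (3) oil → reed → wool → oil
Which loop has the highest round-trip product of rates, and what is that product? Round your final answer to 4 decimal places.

(1) 0.34964 × 0.83299 × 3.3228 = 0.96775
(2) 0.15825 × 1.0961 × 4.642 = 0.80519
(3) 0.19468 × 2.5367 × 1.8539 = 0.91554
Highest is cycle (1) at 0.9678 (≤1, no arbitrage).

0.9678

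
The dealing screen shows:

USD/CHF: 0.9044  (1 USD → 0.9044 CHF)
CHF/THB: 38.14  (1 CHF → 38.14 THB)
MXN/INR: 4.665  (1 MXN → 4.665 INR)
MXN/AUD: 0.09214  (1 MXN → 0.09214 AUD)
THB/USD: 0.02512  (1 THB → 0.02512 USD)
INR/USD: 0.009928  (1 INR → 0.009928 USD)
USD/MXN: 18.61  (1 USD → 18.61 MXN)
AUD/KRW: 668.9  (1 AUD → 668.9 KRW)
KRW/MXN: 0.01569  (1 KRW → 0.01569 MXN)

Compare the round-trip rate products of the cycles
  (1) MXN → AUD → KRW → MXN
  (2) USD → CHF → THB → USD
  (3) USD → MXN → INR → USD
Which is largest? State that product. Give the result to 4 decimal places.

(1) 0.09214 × 668.9 × 0.01569 = 0.96701
(2) 0.9044 × 38.14 × 0.02512 = 0.86648
(3) 18.61 × 4.665 × 0.009928 = 0.86191
Highest is cycle (1) at 0.9670 (≤1, no arbitrage).

0.9670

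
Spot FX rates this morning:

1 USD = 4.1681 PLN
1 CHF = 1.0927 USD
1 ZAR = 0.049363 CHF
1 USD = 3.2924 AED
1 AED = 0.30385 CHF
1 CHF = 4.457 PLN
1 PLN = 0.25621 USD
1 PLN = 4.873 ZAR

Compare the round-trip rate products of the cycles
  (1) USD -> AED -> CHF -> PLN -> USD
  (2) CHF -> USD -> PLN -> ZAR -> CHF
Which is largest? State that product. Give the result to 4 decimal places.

(1) 3.2924 × 0.30385 × 4.457 × 0.25621 = 1.14238
(2) 1.0927 × 4.1681 × 4.873 × 0.049363 = 1.09556
Highest is cycle (1) at 1.1424 (>1, arbitrage).

1.1424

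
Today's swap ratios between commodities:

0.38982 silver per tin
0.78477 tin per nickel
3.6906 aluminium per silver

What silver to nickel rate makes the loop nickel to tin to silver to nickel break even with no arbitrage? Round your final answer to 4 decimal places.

Known legs of the cycle: 0.78477 × 0.38982 = 0.3059190414
For no arbitrage the full-cycle product must be 1, so the missing rate is 1 / 0.3059190414 ≈ 3.268839.

3.2688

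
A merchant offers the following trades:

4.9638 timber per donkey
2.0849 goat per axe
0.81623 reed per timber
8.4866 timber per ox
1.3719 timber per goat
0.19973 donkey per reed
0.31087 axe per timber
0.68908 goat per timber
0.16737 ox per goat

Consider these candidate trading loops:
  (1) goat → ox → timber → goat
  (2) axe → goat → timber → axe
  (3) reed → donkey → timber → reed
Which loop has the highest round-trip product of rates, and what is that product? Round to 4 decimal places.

0.9788

(1) 0.16737 × 8.4866 × 0.68908 = 0.97877
(2) 2.0849 × 1.3719 × 0.31087 = 0.88917
(3) 0.19973 × 4.9638 × 0.81623 = 0.80923
Highest is cycle (1) at 0.9788 (≤1, no arbitrage).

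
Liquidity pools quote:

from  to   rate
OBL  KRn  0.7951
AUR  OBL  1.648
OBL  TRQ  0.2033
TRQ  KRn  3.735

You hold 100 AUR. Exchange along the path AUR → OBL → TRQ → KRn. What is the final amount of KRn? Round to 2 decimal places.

125.14

100 AUR × 1.648 = 164.8 OBL
164.8 OBL × 0.2033 = 33.50384 TRQ
33.50384 TRQ × 3.735 = 125.1368424 KRn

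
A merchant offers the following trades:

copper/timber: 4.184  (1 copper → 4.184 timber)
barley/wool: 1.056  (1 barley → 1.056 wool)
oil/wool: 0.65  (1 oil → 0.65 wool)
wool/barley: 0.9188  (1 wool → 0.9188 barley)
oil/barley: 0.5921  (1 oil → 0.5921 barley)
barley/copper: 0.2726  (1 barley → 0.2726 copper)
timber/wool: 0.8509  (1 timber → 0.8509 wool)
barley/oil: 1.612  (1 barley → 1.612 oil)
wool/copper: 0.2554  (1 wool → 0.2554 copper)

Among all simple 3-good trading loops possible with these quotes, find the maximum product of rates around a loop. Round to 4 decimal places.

oil→wool→barley→oil: 0.65 × 0.9188 × 1.612 = 0.96272
timber→wool→copper→timber: 0.8509 × 0.2554 × 4.184 = 0.90927
Maximum is oil→wool→barley→oil at 0.9627; no arbitrage — every cycle loses value.

0.9627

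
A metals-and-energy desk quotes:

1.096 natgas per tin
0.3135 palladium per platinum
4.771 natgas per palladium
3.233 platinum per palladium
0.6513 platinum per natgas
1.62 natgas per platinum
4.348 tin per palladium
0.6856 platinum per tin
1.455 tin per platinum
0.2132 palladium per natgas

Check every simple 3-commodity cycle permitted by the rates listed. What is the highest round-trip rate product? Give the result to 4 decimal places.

1.1166

palladium→platinum→natgas→palladium: 3.233 × 1.62 × 0.2132 = 1.11663
tin→natgas→platinum→tin: 1.096 × 0.6513 × 1.455 = 1.03862
palladium→tin→natgas→palladium: 4.348 × 1.096 × 0.2132 = 1.01598
palladium→natgas→platinum→palladium: 4.771 × 0.6513 × 0.3135 = 0.97415
palladium→tin→platinum→palladium: 4.348 × 0.6856 × 0.3135 = 0.93454
Maximum is palladium→platinum→natgas→palladium at 1.1166; arbitrage exists.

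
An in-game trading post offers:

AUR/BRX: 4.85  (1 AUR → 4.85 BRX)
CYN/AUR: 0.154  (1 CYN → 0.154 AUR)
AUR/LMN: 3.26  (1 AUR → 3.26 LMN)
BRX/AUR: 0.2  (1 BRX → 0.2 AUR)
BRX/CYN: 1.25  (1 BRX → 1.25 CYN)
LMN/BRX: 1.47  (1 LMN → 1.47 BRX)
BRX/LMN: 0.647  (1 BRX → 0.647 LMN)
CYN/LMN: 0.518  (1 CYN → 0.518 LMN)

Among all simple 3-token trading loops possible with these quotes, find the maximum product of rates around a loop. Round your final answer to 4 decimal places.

BRX→AUR→LMN→BRX: 0.2 × 3.26 × 1.47 = 0.95844
BRX→CYN→LMN→BRX: 1.25 × 0.518 × 1.47 = 0.95183
BRX→CYN→AUR→BRX: 1.25 × 0.154 × 4.85 = 0.93363
Maximum is BRX→AUR→LMN→BRX at 0.9584; no arbitrage — every cycle loses value.

0.9584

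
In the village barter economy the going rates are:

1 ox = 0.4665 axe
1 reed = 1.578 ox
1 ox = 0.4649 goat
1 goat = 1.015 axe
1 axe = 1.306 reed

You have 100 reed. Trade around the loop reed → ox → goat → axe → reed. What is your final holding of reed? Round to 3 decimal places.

100 reed × 1.578 = 157.8 ox
157.8 ox × 0.4649 = 73.36122 goat
73.36122 goat × 1.015 = 74.4616383 axe
74.4616383 axe × 1.306 = 97.2468996198 reed

97.247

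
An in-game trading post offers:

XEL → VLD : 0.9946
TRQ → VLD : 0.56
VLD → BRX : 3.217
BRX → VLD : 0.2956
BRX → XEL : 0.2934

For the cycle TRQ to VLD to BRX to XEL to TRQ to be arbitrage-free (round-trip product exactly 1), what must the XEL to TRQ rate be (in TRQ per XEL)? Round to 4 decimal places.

1.8919

Known legs of the cycle: 0.56 × 3.217 × 0.2934 = 0.528565968
For no arbitrage the full-cycle product must be 1, so the missing rate is 1 / 0.528565968 ≈ 1.891911.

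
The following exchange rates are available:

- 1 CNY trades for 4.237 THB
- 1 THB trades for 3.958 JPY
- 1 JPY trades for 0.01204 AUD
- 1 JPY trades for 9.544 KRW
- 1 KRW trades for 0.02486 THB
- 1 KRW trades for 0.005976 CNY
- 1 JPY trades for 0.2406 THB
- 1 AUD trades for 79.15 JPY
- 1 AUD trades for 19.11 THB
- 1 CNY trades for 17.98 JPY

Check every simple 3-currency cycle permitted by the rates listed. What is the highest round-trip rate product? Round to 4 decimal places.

1.0255

KRW→CNY→JPY→KRW: 0.005976 × 17.98 × 9.544 = 1.02549
KRW→THB→JPY→KRW: 0.02486 × 3.958 × 9.544 = 0.93909
AUD→THB→JPY→AUD: 19.11 × 3.958 × 0.01204 = 0.91067
Maximum is KRW→CNY→JPY→KRW at 1.0255; arbitrage exists.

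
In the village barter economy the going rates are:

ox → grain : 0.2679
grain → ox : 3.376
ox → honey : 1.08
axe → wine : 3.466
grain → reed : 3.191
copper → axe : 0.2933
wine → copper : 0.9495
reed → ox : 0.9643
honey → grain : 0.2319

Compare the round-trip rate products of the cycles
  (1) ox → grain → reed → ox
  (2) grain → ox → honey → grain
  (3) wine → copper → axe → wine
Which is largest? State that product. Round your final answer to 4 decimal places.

0.9652

(1) 0.2679 × 3.191 × 0.9643 = 0.82435
(2) 3.376 × 1.08 × 0.2319 = 0.84553
(3) 0.9495 × 0.2933 × 3.466 = 0.96524
Highest is cycle (3) at 0.9652 (≤1, no arbitrage).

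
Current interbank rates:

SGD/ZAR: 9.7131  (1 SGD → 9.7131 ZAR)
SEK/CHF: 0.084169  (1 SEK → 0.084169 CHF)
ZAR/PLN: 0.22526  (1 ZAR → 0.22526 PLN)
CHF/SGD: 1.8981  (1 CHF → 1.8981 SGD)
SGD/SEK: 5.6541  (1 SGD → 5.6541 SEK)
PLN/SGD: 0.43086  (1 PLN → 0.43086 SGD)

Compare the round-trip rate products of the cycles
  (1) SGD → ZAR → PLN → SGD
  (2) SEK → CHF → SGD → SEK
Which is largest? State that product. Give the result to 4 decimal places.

(1) 9.7131 × 0.22526 × 0.43086 = 0.94271
(2) 0.084169 × 1.8981 × 5.6541 = 0.90331
Highest is cycle (1) at 0.9427 (≤1, no arbitrage).

0.9427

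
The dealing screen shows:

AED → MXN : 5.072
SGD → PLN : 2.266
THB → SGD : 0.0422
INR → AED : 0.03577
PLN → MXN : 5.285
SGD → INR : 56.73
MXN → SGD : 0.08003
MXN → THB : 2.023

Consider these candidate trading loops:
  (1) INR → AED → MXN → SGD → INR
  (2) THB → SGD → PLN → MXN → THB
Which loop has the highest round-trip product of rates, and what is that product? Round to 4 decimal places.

(1) 0.03577 × 5.072 × 0.08003 × 56.73 = 0.82369
(2) 0.0422 × 2.266 × 5.285 × 2.023 = 1.02238
Highest is cycle (2) at 1.0224 (>1, arbitrage).

1.0224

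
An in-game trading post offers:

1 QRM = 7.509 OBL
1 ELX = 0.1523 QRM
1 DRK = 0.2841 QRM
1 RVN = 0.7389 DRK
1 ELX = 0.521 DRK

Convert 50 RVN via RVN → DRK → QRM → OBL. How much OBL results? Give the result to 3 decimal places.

50 RVN × 0.7389 = 36.945 DRK
36.945 DRK × 0.2841 = 10.4960745 QRM
10.4960745 QRM × 7.509 = 78.8150234205 OBL

78.815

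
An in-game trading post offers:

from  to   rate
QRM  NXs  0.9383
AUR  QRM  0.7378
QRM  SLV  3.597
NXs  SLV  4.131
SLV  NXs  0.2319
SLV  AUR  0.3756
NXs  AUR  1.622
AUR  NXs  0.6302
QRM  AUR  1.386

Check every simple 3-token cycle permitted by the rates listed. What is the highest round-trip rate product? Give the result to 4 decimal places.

1.1229

AUR→QRM→NXs→AUR: 0.7378 × 0.9383 × 1.622 = 1.12287
SLV→AUR→QRM→SLV: 0.3756 × 0.7378 × 3.597 = 0.99679
SLV→AUR→NXs→SLV: 0.3756 × 0.6302 × 4.131 = 0.97782
Maximum is AUR→QRM→NXs→AUR at 1.1229; arbitrage exists.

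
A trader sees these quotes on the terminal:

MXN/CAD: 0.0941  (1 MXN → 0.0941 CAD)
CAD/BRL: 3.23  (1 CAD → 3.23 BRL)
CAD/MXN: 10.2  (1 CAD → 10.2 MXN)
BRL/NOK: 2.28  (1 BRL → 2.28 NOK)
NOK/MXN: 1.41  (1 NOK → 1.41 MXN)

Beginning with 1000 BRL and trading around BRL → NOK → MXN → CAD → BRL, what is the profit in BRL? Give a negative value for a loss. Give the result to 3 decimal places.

-22.884

1000 BRL × 2.28 = 2280 NOK
2280 NOK × 1.41 = 3214.8 MXN
3214.8 MXN × 0.0941 = 302.51268 CAD
302.51268 CAD × 3.23 = 977.1159564 BRL
Net change: 977.1159564 − 1000 = -22.8840436 BRL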